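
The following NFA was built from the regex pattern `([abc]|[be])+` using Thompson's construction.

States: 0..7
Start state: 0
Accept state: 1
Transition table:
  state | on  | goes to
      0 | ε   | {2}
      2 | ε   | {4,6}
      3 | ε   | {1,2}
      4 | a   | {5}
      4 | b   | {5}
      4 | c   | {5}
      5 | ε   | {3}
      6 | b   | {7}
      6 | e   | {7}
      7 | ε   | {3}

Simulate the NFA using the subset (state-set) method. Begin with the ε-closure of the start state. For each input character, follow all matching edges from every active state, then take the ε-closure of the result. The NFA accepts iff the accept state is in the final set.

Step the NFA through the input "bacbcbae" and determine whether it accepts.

S₀ = ε-closure({0}) = {0,2,4,6}
'b' @ 1: {1,2,3,4,5,6,7}  [accepting]
'a' @ 2: {1,2,3,4,5,6}  [accepting]
'c' @ 3: {1,2,3,4,5,6}  [accepting]
'b' @ 4: {1,2,3,4,5,6,7}  [accepting]
'c' @ 5: {1,2,3,4,5,6}  [accepting]
'b' @ 6: {1,2,3,4,5,6,7}  [accepting]
'a' @ 7: {1,2,3,4,5,6}  [accepting]
'e' @ 8: {1,2,3,4,6,7}  [accepting]
final: {1,2,3,4,6,7}; accept 1 in set

Answer: ACCEPT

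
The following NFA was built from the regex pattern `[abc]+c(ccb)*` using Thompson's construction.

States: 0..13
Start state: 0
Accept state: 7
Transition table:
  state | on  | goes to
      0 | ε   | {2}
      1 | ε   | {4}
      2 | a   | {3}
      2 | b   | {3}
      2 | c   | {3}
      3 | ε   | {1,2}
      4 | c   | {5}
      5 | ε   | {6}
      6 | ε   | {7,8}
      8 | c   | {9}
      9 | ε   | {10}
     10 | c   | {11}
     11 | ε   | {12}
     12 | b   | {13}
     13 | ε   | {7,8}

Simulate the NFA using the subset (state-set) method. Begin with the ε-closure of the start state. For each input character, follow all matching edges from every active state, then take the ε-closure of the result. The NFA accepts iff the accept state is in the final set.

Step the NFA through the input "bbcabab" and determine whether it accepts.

initial (ε-close {0}): {0,2}
'b' @ 1: {1,2,3,4}
'b' @ 2: {1,2,3,4}
'c' @ 3: {1,2,3,4,5,6,7,8}  ✓accept
'a' @ 4: {1,2,3,4}
'b' @ 5: {1,2,3,4}
'a' @ 6: {1,2,3,4}
'b' @ 7: {1,2,3,4}
after full input: {1,2,3,4}  (accept=7 not in)

Answer: REJECT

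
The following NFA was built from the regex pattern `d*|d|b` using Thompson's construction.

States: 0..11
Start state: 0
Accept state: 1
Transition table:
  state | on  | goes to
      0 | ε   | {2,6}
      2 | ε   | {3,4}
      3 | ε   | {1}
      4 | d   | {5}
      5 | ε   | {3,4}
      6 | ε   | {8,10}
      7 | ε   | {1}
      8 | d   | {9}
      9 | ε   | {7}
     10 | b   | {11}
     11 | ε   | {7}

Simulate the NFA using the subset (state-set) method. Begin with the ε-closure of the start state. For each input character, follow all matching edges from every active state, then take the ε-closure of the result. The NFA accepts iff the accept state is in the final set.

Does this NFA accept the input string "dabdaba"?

initial (ε-close {0}): {0,1,2,3,4,6,8,10}
'd' @ 1: {1,3,4,5,7,9}  [accepting]
'a' @ 2: {}  — state set empty
rest 'bdaba' ignored (set empty)
end set {} — state 1 not in

Answer: REJECT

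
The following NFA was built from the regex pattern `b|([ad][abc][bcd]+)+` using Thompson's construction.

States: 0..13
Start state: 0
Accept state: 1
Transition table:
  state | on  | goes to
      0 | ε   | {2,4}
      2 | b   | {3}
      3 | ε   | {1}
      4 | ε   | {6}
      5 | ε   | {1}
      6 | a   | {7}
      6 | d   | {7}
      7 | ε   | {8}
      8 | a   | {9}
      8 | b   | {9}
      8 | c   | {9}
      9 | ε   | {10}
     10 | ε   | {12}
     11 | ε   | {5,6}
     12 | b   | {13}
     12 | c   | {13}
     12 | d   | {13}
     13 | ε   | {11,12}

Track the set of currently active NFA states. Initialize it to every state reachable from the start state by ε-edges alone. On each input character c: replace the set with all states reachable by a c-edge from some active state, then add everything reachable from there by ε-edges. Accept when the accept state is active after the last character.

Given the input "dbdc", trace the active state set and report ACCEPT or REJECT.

start: ε-closure({0}) = {0,2,4,6}
'd' @ 1: {7,8}
'b' @ 2: {9,10,12}
'd' @ 3: {1,5,6,11,12,13}  ✓accept
'c' @ 4: {1,5,6,11,12,13}  ✓accept
end set {1,5,6,11,12,13} — state 1 in

Answer: ACCEPT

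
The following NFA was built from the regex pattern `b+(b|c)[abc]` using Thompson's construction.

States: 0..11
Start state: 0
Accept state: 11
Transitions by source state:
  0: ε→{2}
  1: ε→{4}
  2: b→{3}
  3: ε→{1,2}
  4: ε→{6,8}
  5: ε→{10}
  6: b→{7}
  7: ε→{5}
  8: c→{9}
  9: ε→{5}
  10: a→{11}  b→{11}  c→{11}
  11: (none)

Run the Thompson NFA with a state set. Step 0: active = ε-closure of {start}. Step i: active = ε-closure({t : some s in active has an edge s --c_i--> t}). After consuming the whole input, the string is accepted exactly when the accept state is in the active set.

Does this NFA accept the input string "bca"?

start: ε-closure({0}) = {0,2}
'b' @ 1: {1,2,3,4,6,8}
'c' @ 2: {5,9,10}
'a' @ 3: {11}  (accept∈set)
final: {11}; accept 11 in set

Answer: ACCEPT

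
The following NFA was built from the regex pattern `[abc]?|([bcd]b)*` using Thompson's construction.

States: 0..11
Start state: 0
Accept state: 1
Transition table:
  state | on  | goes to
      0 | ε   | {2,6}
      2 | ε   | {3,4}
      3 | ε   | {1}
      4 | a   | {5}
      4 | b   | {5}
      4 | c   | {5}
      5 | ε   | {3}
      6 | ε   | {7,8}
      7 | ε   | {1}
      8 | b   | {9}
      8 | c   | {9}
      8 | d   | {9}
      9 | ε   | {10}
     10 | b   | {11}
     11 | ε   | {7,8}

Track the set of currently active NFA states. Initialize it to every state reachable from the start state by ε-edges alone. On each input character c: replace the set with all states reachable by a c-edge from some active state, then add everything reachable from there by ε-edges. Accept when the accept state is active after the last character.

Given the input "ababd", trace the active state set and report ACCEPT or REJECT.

S₀ = ε-closure({0}) = {0,1,2,3,4,6,7,8}
'a' @ 1: {1,3,5}  (accept∈set)
'b' @ 2: {}  — dead — no transitions
rest 'abd' ignored (set empty)
after full input: {}  (accept=1 not in)

Answer: REJECT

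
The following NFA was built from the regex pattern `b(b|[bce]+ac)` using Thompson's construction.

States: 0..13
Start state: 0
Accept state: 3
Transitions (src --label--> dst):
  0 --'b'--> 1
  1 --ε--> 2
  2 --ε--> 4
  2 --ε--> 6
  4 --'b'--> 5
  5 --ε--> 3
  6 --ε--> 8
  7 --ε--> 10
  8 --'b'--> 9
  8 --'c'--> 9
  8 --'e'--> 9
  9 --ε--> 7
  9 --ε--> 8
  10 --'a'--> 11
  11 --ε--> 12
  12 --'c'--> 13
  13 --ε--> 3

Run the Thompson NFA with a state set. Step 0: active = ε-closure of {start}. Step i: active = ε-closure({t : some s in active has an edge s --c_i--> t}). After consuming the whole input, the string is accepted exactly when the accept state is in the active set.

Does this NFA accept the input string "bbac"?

Answer: ACCEPT

Derivation:
initial (ε-close {0}): {0}
'b' @ 1: {1,2,4,6,8}
'b' @ 2: {3,5,7,8,9,10}  [accepting]
'a' @ 3: {11,12}
'c' @ 4: {3,13}  [accepting]
end set {3,13} — state 3 in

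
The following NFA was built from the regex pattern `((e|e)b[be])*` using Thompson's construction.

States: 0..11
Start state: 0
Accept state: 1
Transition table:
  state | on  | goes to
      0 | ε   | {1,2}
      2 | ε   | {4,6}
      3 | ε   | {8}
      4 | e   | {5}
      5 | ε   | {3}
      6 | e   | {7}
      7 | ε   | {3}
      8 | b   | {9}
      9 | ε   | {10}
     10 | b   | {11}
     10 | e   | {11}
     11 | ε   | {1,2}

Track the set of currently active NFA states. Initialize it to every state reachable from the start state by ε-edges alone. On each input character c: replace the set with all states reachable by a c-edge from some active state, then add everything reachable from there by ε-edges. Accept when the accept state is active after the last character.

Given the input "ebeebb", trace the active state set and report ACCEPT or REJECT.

Answer: ACCEPT

Trace:
initial (ε-close {0}): {0,1,2,4,6}
'e' @ 1: {3,5,7,8}
'b' @ 2: {9,10}
'e' @ 3: {1,2,4,6,11}  (accept∈set)
'e' @ 4: {3,5,7,8}
'b' @ 5: {9,10}
'b' @ 6: {1,2,4,6,11}  (accept∈set)
after full input: {1,2,4,6,11}  (accept=1 in)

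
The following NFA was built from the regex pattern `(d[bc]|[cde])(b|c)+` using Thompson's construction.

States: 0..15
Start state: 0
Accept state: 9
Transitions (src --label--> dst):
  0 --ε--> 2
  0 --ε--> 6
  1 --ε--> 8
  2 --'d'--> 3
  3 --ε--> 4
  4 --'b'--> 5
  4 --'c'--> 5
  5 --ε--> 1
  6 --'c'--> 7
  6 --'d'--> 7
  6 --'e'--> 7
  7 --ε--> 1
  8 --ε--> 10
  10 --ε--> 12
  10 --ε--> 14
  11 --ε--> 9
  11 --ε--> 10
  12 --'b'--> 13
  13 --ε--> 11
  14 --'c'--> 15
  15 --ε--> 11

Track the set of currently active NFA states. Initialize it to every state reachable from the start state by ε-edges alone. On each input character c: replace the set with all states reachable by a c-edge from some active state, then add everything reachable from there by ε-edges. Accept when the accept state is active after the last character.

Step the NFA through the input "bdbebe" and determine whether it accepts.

initial (ε-close {0}): {0,2,6}
'b' @ 1: {}  — state set empty
rest 'dbebe' ignored (set empty)
end set {} — state 9 not in

Answer: REJECT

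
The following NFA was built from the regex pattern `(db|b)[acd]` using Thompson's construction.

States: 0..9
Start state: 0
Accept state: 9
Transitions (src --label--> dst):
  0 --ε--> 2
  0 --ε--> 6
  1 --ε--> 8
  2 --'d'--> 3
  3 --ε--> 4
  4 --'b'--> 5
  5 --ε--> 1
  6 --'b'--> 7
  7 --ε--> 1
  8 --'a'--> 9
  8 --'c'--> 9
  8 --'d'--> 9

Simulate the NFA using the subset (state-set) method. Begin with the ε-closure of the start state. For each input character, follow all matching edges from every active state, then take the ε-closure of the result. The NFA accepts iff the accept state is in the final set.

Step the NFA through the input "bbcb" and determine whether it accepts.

initial (ε-close {0}): {0,2,6}
'b' @ 1: {1,7,8}
'b' @ 2: {}  — no active states
rest 'cb' ignored (set empty)
final: {}; accept 9 not in set

Answer: REJECT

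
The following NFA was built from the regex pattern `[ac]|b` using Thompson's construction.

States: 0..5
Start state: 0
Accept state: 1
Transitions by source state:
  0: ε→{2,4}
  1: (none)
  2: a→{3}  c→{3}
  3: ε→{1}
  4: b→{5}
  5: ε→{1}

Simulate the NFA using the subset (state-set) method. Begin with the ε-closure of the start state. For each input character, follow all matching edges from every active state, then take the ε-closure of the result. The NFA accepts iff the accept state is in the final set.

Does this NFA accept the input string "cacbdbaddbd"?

Answer: REJECT

Trace:
S₀ = ε-closure({0}) = {0,2,4}
'c' @ 1: {1,3}  (accept∈set)
'a' @ 2: {}  — no active states
rest 'cbdbaddbd' ignored (set empty)
final: {}; accept 1 not in set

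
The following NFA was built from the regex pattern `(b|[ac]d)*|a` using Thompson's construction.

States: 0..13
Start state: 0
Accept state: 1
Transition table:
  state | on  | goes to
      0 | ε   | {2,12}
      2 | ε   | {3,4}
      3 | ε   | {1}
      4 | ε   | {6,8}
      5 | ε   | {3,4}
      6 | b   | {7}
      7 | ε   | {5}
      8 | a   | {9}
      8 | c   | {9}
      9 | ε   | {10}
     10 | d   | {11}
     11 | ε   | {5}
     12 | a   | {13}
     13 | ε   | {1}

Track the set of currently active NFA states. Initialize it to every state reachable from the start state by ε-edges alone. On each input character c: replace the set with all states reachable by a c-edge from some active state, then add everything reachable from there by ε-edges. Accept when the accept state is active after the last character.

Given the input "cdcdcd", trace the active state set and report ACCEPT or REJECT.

start: ε-closure({0}) = {0,1,2,3,4,6,8,12}
'c' @ 1: {9,10}
'd' @ 2: {1,3,4,5,6,8,11}  [accepting]
'c' @ 3: {9,10}
'd' @ 4: {1,3,4,5,6,8,11}  [accepting]
'c' @ 5: {9,10}
'd' @ 6: {1,3,4,5,6,8,11}  [accepting]
end set {1,3,4,5,6,8,11} — state 1 in

Answer: ACCEPT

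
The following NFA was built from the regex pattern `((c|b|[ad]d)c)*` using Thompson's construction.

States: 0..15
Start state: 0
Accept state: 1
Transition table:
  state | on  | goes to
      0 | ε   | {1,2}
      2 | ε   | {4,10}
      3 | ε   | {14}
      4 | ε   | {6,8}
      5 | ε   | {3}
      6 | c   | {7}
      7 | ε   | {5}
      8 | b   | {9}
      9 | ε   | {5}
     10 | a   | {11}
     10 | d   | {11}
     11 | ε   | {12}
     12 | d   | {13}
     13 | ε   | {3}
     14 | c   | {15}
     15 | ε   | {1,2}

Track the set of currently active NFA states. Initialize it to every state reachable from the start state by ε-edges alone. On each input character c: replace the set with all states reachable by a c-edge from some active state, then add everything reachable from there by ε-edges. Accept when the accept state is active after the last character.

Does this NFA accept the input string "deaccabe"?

Answer: REJECT

Trace:
start: ε-closure({0}) = {0,1,2,4,6,8,10}
'd' @ 1: {11,12}
'e' @ 2: {}  — no active states
rest 'accabe' ignored (set empty)
after full input: {}  (accept=1 not in)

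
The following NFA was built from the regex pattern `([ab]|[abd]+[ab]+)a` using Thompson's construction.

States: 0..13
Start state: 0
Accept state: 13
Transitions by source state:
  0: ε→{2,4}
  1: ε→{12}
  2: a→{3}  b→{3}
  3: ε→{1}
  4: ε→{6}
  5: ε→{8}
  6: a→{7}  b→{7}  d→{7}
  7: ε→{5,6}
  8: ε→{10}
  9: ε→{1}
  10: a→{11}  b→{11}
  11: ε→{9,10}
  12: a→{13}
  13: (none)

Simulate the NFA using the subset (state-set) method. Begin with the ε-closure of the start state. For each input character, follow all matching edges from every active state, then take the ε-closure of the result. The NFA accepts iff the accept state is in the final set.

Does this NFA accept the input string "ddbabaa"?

S₀ = ε-closure({0}) = {0,2,4,6}
'd' @ 1: {5,6,7,8,10}
'd' @ 2: {5,6,7,8,10}
'b' @ 3: {1,5,6,7,8,9,10,11,12}
'a' @ 4: {1,5,6,7,8,9,10,11,12,13}  [accepting]
'b' @ 5: {1,5,6,7,8,9,10,11,12}
'a' @ 6: {1,5,6,7,8,9,10,11,12,13}  [accepting]
'a' @ 7: {1,5,6,7,8,9,10,11,12,13}  [accepting]
final: {1,5,6,7,8,9,10,11,12,13}; accept 13 in set

Answer: ACCEPT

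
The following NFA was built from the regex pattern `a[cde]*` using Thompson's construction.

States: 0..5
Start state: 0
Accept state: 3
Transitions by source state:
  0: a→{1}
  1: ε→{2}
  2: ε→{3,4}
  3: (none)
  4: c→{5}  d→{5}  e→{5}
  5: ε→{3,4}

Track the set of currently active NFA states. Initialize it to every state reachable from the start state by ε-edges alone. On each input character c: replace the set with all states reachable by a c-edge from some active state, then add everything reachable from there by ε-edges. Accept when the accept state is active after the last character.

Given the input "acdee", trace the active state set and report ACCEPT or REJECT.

Answer: ACCEPT

Derivation:
S₀ = ε-closure({0}) = {0}
'a' @ 1: {1,2,3,4}  (accept∈set)
'c' @ 2: {3,4,5}  (accept∈set)
'd' @ 3: {3,4,5}  (accept∈set)
'e' @ 4: {3,4,5}  (accept∈set)
'e' @ 5: {3,4,5}  (accept∈set)
after full input: {3,4,5}  (accept=3 in)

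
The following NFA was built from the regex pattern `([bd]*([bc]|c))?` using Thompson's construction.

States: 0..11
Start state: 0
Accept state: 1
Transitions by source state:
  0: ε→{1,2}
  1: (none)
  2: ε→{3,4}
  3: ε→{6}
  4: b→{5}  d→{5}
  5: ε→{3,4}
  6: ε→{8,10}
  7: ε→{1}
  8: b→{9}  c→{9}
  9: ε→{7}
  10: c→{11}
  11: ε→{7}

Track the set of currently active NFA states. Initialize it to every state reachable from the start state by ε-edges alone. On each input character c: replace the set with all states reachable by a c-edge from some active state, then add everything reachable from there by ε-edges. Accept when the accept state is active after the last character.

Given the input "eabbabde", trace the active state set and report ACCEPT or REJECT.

Answer: REJECT

Derivation:
S₀ = ε-closure({0}) = {0,1,2,3,4,6,8,10}
'e' @ 1: {}  — dead — no transitions
rest 'abbabde' ignored (set empty)
final: {}; accept 1 not in set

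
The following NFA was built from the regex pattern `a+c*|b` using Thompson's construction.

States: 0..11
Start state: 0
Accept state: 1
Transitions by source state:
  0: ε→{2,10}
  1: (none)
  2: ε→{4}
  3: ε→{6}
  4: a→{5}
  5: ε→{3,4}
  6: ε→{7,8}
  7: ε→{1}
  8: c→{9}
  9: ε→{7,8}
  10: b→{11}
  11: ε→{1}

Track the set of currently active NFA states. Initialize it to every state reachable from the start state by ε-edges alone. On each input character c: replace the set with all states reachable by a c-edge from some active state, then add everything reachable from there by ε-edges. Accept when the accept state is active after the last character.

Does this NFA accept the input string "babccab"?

Answer: REJECT

Trace:
initial (ε-close {0}): {0,2,4,10}
'b' @ 1: {1,11}  ✓accept
'a' @ 2: {}  — dead — no transitions
rest 'bccab' ignored (set empty)
after full input: {}  (accept=1 not in)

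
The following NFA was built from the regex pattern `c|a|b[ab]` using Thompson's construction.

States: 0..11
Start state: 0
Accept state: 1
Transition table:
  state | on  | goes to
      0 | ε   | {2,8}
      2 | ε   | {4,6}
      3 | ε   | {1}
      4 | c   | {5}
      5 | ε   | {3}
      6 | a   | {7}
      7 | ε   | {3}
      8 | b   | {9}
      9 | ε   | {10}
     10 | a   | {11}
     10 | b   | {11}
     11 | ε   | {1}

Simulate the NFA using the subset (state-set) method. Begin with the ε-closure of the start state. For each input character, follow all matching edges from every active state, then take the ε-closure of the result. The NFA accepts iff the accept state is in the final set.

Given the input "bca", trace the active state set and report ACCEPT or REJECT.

Answer: REJECT

Steps:
S₀ = ε-closure({0}) = {0,2,4,6,8}
'b' @ 1: {9,10}
'c' @ 2: {}  — dead — no transitions
rest 'a' ignored (set empty)
end set {} — state 1 not in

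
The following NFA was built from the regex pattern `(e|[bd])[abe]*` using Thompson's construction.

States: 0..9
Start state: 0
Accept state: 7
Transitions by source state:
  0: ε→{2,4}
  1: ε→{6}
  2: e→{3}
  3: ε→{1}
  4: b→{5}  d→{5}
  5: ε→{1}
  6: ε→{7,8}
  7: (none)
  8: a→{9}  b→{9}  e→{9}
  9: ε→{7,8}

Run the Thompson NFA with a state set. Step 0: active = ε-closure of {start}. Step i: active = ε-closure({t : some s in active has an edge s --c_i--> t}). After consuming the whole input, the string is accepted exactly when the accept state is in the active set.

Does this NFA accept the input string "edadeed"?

Answer: REJECT

Steps:
initial (ε-close {0}): {0,2,4}
'e' @ 1: {1,3,6,7,8}  (accept∈set)
'd' @ 2: {}  — no active states
rest 'adeed' ignored (set empty)
after full input: {}  (accept=7 not in)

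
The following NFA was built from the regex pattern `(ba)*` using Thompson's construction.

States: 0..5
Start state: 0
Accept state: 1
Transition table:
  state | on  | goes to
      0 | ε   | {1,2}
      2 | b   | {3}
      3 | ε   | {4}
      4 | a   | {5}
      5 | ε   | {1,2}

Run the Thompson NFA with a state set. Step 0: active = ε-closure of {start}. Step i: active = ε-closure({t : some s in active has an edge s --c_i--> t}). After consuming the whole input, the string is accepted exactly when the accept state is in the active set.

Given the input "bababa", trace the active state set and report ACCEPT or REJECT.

Answer: ACCEPT

Derivation:
initial (ε-close {0}): {0,1,2}
'b' @ 1: {3,4}
'a' @ 2: {1,2,5}  (accept∈set)
'b' @ 3: {3,4}
'a' @ 4: {1,2,5}  (accept∈set)
'b' @ 5: {3,4}
'a' @ 6: {1,2,5}  (accept∈set)
end set {1,2,5} — state 1 in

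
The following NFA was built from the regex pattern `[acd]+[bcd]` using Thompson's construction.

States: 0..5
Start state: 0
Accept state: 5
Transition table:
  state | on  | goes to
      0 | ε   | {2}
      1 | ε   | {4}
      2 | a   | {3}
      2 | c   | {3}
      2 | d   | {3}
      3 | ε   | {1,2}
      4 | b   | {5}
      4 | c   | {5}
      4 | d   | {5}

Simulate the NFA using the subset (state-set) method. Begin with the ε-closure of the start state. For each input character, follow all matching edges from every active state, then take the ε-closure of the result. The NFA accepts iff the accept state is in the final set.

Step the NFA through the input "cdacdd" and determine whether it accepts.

Answer: ACCEPT

Steps:
start: ε-closure({0}) = {0,2}
'c' @ 1: {1,2,3,4}
'd' @ 2: {1,2,3,4,5}  (accept∈set)
'a' @ 3: {1,2,3,4}
'c' @ 4: {1,2,3,4,5}  (accept∈set)
'd' @ 5: {1,2,3,4,5}  (accept∈set)
'd' @ 6: {1,2,3,4,5}  (accept∈set)
after full input: {1,2,3,4,5}  (accept=5 in)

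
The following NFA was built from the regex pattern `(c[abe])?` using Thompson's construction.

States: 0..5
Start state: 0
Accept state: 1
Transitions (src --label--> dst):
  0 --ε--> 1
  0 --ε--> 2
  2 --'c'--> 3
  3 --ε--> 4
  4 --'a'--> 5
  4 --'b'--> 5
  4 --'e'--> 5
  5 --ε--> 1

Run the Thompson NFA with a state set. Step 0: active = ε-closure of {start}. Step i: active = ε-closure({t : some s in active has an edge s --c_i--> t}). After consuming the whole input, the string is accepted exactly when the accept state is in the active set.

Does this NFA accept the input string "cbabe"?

start: ε-closure({0}) = {0,1,2}
'c' @ 1: {3,4}
'b' @ 2: {1,5}  ✓accept
'a' @ 3: {}  — no active states
rest 'be' ignored (set empty)
final: {}; accept 1 not in set

Answer: REJECT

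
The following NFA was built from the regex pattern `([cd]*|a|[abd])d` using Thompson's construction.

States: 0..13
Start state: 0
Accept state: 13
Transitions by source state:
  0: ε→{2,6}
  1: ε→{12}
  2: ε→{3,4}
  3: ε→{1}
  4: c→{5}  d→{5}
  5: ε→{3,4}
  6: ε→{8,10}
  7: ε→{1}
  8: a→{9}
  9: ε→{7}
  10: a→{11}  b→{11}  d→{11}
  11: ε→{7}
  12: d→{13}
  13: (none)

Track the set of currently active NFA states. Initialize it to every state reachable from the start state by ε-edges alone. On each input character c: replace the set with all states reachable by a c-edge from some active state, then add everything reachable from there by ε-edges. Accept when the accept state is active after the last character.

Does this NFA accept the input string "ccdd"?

S₀ = ε-closure({0}) = {0,1,2,3,4,6,8,10,12}
'c' @ 1: {1,3,4,5,12}
'c' @ 2: {1,3,4,5,12}
'd' @ 3: {1,3,4,5,12,13}  ✓accept
'd' @ 4: {1,3,4,5,12,13}  ✓accept
end set {1,3,4,5,12,13} — state 13 in

Answer: ACCEPT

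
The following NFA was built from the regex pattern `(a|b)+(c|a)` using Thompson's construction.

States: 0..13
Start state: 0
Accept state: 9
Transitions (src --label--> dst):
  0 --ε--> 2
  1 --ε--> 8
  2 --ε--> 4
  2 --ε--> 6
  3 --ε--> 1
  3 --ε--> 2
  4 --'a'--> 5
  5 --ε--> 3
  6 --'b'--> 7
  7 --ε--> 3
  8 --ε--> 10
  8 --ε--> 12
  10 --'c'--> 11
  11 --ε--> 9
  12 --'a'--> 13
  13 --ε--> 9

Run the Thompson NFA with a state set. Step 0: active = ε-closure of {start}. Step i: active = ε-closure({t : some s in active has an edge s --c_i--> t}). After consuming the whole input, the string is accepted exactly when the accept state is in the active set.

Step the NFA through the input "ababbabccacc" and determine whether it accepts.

Answer: REJECT

Derivation:
initial (ε-close {0}): {0,2,4,6}
'a' @ 1: {1,2,3,4,5,6,8,10,12}
'b' @ 2: {1,2,3,4,6,7,8,10,12}
'a' @ 3: {1,2,3,4,5,6,8,9,10,12,13}  ✓accept
'b' @ 4: {1,2,3,4,6,7,8,10,12}
'b' @ 5: {1,2,3,4,6,7,8,10,12}
'a' @ 6: {1,2,3,4,5,6,8,9,10,12,13}  ✓accept
'b' @ 7: {1,2,3,4,6,7,8,10,12}
'c' @ 8: {9,11}  ✓accept
'c' @ 9: {}  — no active states
rest 'acc' ignored (set empty)
final: {}; accept 9 not in set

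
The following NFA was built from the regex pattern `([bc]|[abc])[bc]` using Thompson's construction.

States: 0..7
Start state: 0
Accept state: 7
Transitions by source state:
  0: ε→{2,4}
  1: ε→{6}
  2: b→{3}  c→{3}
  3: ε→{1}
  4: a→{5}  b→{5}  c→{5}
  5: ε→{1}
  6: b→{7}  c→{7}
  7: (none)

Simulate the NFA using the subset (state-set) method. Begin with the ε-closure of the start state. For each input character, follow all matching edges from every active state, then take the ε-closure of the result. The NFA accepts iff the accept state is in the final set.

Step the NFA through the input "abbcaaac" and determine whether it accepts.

Answer: REJECT

Derivation:
S₀ = ε-closure({0}) = {0,2,4}
'a' @ 1: {1,5,6}
'b' @ 2: {7}  (accept∈set)
'b' @ 3: {}  — state set empty
rest 'caaac' ignored (set empty)
after full input: {}  (accept=7 not in)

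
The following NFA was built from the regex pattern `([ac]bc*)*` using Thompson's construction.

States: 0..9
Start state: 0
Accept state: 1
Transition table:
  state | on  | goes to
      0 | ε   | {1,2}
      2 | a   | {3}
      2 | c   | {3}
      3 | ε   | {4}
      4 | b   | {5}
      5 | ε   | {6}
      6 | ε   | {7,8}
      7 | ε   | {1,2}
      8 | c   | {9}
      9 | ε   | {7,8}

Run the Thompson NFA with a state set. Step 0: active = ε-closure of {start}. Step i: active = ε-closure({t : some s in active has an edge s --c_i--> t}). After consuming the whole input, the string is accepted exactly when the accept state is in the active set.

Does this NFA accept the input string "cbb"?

Answer: REJECT

Trace:
start: ε-closure({0}) = {0,1,2}
'c' @ 1: {3,4}
'b' @ 2: {1,2,5,6,7,8}  (accept∈set)
'b' @ 3: {}  — dead — no transitions
final: {}; accept 1 not in set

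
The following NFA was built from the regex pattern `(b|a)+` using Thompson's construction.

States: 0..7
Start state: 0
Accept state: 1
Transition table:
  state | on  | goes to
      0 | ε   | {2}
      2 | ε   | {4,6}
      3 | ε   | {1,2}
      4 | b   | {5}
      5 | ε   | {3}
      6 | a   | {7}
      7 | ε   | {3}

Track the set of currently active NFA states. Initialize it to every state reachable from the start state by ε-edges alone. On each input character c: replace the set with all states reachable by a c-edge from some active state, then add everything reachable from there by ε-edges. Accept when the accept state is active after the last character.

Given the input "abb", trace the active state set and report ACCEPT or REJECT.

S₀ = ε-closure({0}) = {0,2,4,6}
'a' @ 1: {1,2,3,4,6,7}  ✓accept
'b' @ 2: {1,2,3,4,5,6}  ✓accept
'b' @ 3: {1,2,3,4,5,6}  ✓accept
final: {1,2,3,4,5,6}; accept 1 in set

Answer: ACCEPT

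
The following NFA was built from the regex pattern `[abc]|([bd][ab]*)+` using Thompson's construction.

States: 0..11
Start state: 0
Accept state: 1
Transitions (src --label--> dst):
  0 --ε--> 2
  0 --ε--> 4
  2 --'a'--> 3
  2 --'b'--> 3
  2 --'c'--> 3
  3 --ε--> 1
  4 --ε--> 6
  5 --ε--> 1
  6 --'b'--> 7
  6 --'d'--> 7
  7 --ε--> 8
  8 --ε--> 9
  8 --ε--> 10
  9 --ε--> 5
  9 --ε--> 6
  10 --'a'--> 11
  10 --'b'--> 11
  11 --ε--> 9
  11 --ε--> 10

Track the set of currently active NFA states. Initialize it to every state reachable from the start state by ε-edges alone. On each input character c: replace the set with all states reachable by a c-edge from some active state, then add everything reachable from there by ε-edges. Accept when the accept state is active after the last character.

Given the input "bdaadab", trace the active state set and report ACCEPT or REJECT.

Answer: ACCEPT

Trace:
S₀ = ε-closure({0}) = {0,2,4,6}
'b' @ 1: {1,3,5,6,7,8,9,10}  (accept∈set)
'd' @ 2: {1,5,6,7,8,9,10}  (accept∈set)
'a' @ 3: {1,5,6,9,10,11}  (accept∈set)
'a' @ 4: {1,5,6,9,10,11}  (accept∈set)
'd' @ 5: {1,5,6,7,8,9,10}  (accept∈set)
'a' @ 6: {1,5,6,9,10,11}  (accept∈set)
'b' @ 7: {1,5,6,7,8,9,10,11}  (accept∈set)
final: {1,5,6,7,8,9,10,11}; accept 1 in set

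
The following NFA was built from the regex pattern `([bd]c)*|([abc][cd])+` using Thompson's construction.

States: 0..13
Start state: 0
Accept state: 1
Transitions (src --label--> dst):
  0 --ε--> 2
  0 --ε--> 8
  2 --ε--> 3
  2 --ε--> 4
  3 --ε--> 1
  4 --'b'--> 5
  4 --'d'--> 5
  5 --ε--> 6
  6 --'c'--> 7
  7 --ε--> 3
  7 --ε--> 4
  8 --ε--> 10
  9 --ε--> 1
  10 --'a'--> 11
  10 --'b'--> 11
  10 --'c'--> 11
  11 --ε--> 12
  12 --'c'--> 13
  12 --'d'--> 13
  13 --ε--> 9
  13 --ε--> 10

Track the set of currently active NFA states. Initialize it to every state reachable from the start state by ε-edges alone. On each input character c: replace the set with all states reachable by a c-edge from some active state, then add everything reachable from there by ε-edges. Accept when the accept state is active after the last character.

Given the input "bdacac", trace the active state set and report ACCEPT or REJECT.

S₀ = ε-closure({0}) = {0,1,2,3,4,8,10}
'b' @ 1: {5,6,11,12}
'd' @ 2: {1,9,10,13}  [accepting]
'a' @ 3: {11,12}
'c' @ 4: {1,9,10,13}  [accepting]
'a' @ 5: {11,12}
'c' @ 6: {1,9,10,13}  [accepting]
final: {1,9,10,13}; accept 1 in set

Answer: ACCEPT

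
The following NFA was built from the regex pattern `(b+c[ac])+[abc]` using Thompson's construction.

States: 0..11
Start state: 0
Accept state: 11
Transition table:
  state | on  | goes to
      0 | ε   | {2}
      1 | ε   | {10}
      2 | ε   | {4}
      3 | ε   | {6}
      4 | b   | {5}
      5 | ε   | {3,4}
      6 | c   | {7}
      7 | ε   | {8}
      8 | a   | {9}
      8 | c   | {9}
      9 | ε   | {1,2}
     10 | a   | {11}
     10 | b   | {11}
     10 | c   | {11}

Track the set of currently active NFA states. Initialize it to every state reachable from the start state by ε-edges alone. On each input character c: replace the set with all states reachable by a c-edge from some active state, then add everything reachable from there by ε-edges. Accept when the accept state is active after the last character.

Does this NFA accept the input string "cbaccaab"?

Answer: REJECT

Steps:
start: ε-closure({0}) = {0,2,4}
'c' @ 1: {}  — state set empty
rest 'baccaab' ignored (set empty)
final: {}; accept 11 not in set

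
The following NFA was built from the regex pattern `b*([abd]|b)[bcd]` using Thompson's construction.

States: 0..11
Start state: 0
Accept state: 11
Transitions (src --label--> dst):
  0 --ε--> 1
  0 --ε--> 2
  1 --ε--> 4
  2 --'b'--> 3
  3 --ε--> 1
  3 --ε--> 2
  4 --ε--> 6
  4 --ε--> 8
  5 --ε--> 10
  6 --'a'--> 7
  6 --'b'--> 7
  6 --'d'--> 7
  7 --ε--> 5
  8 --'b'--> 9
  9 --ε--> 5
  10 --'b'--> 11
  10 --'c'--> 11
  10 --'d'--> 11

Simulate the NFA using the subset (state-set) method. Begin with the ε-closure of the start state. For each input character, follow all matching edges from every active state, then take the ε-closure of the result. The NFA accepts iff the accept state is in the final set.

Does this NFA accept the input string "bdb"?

Answer: ACCEPT

Trace:
S₀ = ε-closure({0}) = {0,1,2,4,6,8}
'b' @ 1: {1,2,3,4,5,6,7,8,9,10}
'd' @ 2: {5,7,10,11}  ✓accept
'b' @ 3: {11}  ✓accept
after full input: {11}  (accept=11 in)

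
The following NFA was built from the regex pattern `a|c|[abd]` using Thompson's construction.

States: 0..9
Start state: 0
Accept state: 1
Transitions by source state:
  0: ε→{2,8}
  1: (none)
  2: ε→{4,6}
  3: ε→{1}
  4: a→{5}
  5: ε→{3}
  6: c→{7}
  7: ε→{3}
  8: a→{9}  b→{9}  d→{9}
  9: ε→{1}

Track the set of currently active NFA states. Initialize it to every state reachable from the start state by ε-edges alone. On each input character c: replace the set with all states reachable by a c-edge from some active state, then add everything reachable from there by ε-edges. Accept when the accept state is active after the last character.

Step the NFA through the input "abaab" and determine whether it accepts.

S₀ = ε-closure({0}) = {0,2,4,6,8}
'a' @ 1: {1,3,5,9}  [accepting]
'b' @ 2: {}  — state set empty
rest 'aab' ignored (set empty)
after full input: {}  (accept=1 not in)

Answer: REJECT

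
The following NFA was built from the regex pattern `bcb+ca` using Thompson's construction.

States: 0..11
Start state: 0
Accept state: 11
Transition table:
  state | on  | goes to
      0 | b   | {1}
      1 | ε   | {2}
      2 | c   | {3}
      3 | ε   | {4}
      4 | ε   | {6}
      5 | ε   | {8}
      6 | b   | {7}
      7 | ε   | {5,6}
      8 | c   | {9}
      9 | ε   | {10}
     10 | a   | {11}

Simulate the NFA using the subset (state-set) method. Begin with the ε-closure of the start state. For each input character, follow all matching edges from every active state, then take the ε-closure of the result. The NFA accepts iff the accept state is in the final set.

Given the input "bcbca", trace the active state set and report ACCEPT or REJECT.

Answer: ACCEPT

Steps:
S₀ = ε-closure({0}) = {0}
'b' @ 1: {1,2}
'c' @ 2: {3,4,6}
'b' @ 3: {5,6,7,8}
'c' @ 4: {9,10}
'a' @ 5: {11}  ✓accept
after full input: {11}  (accept=11 in)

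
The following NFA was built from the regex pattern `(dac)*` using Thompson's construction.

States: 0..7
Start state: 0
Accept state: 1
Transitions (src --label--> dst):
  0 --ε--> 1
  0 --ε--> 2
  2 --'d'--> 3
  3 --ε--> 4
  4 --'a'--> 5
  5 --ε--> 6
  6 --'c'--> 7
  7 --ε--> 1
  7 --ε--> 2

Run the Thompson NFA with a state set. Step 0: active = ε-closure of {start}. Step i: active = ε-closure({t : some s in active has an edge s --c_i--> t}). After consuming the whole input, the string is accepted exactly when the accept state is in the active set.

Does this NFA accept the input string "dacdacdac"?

S₀ = ε-closure({0}) = {0,1,2}
'd' @ 1: {3,4}
'a' @ 2: {5,6}
'c' @ 3: {1,2,7}  ✓accept
'd' @ 4: {3,4}
'a' @ 5: {5,6}
'c' @ 6: {1,2,7}  ✓accept
'd' @ 7: {3,4}
'a' @ 8: {5,6}
'c' @ 9: {1,2,7}  ✓accept
final: {1,2,7}; accept 1 in set

Answer: ACCEPT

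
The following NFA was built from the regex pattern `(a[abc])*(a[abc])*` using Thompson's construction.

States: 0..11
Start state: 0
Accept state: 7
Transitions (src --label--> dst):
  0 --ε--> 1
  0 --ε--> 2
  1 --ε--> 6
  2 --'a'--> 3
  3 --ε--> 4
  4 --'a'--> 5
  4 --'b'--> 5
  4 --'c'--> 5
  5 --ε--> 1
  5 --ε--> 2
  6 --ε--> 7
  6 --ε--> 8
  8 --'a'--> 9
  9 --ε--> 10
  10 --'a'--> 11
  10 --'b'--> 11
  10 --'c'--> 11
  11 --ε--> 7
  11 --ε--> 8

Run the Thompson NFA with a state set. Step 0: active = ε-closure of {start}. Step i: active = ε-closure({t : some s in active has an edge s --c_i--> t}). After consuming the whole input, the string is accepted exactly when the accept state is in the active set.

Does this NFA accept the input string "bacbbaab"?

initial (ε-close {0}): {0,1,2,6,7,8}
'b' @ 1: {}  — no active states
rest 'acbbaab' ignored (set empty)
final: {}; accept 7 not in set

Answer: REJECT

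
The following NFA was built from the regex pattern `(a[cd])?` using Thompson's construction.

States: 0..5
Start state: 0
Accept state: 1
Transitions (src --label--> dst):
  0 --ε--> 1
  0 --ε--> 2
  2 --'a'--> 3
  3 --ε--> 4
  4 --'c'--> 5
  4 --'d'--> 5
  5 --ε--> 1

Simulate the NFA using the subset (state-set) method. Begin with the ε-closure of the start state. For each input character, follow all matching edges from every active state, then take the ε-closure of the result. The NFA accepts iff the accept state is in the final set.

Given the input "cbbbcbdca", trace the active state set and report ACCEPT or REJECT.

start: ε-closure({0}) = {0,1,2}
'c' @ 1: {}  — no active states
rest 'bbbcbdca' ignored (set empty)
after full input: {}  (accept=1 not in)

Answer: REJECT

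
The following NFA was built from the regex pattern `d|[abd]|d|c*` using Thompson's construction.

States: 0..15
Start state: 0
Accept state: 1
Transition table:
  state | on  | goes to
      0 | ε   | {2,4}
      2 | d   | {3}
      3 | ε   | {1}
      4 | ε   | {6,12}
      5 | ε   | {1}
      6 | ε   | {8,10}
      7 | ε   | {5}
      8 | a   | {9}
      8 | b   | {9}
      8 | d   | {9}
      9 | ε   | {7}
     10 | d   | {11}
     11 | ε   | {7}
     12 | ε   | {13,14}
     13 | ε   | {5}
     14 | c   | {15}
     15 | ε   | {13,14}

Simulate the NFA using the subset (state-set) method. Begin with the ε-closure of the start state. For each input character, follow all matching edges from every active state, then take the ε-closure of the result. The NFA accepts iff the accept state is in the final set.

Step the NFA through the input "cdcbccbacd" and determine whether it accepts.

initial (ε-close {0}): {0,1,2,4,5,6,8,10,12,13,14}
'c' @ 1: {1,5,13,14,15}  [accepting]
'd' @ 2: {}  — no active states
rest 'cbccbacd' ignored (set empty)
final: {}; accept 1 not in set

Answer: REJECT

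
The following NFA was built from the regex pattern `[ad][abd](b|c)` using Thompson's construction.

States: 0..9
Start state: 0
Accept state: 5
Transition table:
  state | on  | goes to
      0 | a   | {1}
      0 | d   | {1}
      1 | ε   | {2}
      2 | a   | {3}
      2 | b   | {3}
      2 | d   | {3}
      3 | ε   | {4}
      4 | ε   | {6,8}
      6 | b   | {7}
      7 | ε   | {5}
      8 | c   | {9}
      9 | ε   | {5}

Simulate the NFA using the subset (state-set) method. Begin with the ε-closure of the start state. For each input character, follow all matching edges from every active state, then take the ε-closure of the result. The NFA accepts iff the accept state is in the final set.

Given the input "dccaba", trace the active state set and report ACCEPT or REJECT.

start: ε-closure({0}) = {0}
'd' @ 1: {1,2}
'c' @ 2: {}  — dead — no transitions
rest 'caba' ignored (set empty)
end set {} — state 5 not in

Answer: REJECT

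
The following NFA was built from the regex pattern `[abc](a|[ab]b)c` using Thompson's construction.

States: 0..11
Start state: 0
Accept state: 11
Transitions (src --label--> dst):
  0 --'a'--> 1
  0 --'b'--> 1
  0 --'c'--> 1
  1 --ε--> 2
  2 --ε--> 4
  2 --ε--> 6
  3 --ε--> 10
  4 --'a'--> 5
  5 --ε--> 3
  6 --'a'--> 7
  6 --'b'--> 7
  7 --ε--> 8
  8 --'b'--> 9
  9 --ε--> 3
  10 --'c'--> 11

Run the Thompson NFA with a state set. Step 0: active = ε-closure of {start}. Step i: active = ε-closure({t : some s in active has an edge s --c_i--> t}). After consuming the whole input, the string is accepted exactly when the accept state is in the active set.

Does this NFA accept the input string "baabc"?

Answer: REJECT

Trace:
initial (ε-close {0}): {0}
'b' @ 1: {1,2,4,6}
'a' @ 2: {3,5,7,8,10}
'a' @ 3: {}  — dead — no transitions
rest 'bc' ignored (set empty)
end set {} — state 11 not in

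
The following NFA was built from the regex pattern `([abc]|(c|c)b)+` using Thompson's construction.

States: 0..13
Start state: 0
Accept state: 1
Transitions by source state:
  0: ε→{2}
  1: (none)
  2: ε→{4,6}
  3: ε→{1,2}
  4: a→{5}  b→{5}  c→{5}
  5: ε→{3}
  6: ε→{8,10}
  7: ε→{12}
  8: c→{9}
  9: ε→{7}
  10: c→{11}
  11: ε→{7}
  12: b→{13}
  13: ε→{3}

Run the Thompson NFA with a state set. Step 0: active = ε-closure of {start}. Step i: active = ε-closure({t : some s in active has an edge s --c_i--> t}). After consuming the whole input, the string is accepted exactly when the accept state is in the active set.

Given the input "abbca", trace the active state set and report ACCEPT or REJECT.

Answer: ACCEPT

Trace:
start: ε-closure({0}) = {0,2,4,6,8,10}
'a' @ 1: {1,2,3,4,5,6,8,10}  (accept∈set)
'b' @ 2: {1,2,3,4,5,6,8,10}  (accept∈set)
'b' @ 3: {1,2,3,4,5,6,8,10}  (accept∈set)
'c' @ 4: {1,2,3,4,5,6,7,8,9,10,11,12}  (accept∈set)
'a' @ 5: {1,2,3,4,5,6,8,10}  (accept∈set)
end set {1,2,3,4,5,6,8,10} — state 1 in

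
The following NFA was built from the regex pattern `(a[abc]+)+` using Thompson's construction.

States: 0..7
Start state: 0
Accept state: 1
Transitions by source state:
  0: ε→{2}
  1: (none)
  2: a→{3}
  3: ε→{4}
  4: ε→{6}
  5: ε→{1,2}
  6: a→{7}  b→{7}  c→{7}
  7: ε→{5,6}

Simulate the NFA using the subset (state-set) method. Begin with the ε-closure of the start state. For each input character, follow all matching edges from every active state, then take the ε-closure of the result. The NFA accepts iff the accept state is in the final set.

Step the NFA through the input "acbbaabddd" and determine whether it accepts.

Answer: REJECT

Trace:
S₀ = ε-closure({0}) = {0,2}
'a' @ 1: {3,4,6}
'c' @ 2: {1,2,5,6,7}  [accepting]
'b' @ 3: {1,2,5,6,7}  [accepting]
'b' @ 4: {1,2,5,6,7}  [accepting]
'a' @ 5: {1,2,3,4,5,6,7}  [accepting]
'a' @ 6: {1,2,3,4,5,6,7}  [accepting]
'b' @ 7: {1,2,5,6,7}  [accepting]
'd' @ 8: {}  — state set empty
rest 'dd' ignored (set empty)
after full input: {}  (accept=1 not in)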